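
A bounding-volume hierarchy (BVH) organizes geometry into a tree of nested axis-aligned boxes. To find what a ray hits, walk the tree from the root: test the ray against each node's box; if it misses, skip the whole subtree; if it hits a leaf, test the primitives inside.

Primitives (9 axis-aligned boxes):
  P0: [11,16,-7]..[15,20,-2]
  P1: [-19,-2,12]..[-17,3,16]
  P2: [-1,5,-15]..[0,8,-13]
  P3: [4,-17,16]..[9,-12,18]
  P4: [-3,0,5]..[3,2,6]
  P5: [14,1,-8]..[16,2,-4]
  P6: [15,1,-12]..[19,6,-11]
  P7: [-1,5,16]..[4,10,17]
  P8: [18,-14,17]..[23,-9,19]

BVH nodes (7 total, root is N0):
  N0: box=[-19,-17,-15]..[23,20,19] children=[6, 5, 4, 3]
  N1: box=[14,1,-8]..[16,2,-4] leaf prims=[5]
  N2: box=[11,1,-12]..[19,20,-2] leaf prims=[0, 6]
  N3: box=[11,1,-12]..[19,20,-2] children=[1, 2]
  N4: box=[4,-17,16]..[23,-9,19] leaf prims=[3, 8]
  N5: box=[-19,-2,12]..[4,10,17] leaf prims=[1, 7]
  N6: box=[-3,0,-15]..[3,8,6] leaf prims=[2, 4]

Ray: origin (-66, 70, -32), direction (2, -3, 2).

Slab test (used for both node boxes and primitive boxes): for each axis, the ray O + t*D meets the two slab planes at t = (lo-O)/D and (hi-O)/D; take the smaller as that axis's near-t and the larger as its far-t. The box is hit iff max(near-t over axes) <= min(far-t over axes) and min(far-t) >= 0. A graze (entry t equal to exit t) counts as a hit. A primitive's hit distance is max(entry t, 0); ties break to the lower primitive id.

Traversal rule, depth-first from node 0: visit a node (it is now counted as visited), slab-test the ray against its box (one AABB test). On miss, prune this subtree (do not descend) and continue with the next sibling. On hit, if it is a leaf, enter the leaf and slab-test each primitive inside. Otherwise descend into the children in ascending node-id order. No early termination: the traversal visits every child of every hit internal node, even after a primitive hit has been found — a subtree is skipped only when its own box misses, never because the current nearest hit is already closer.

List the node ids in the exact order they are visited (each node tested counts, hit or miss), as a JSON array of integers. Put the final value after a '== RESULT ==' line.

Walk:
N0 x:[47/2,89/2] y:[50/3,29] z:[17/2,51/2] -> hit [47/2,51/2], descend [3, 4, 5, 6]
  N3 x:[77/2,85/2] y:[50/3,23] z:[10,15] -> miss, prune
  N4 x:[35,89/2] y:[79/3,29] z:[24,51/2] -> miss, prune
  N5 x:[47/2,35] y:[20,24] z:[22,49/2] -> hit [47/2,24] leaf, test {P1@t=47/2, P7(miss)}
  N6 x:[63/2,69/2] y:[62/3,70/3] z:[17/2,19] -> miss, prune

order=[0, 3, 4, 5, 6]  |boxes|=5  |leaves|=1  hit=P1

== RESULT ==
[0, 3, 4, 5, 6]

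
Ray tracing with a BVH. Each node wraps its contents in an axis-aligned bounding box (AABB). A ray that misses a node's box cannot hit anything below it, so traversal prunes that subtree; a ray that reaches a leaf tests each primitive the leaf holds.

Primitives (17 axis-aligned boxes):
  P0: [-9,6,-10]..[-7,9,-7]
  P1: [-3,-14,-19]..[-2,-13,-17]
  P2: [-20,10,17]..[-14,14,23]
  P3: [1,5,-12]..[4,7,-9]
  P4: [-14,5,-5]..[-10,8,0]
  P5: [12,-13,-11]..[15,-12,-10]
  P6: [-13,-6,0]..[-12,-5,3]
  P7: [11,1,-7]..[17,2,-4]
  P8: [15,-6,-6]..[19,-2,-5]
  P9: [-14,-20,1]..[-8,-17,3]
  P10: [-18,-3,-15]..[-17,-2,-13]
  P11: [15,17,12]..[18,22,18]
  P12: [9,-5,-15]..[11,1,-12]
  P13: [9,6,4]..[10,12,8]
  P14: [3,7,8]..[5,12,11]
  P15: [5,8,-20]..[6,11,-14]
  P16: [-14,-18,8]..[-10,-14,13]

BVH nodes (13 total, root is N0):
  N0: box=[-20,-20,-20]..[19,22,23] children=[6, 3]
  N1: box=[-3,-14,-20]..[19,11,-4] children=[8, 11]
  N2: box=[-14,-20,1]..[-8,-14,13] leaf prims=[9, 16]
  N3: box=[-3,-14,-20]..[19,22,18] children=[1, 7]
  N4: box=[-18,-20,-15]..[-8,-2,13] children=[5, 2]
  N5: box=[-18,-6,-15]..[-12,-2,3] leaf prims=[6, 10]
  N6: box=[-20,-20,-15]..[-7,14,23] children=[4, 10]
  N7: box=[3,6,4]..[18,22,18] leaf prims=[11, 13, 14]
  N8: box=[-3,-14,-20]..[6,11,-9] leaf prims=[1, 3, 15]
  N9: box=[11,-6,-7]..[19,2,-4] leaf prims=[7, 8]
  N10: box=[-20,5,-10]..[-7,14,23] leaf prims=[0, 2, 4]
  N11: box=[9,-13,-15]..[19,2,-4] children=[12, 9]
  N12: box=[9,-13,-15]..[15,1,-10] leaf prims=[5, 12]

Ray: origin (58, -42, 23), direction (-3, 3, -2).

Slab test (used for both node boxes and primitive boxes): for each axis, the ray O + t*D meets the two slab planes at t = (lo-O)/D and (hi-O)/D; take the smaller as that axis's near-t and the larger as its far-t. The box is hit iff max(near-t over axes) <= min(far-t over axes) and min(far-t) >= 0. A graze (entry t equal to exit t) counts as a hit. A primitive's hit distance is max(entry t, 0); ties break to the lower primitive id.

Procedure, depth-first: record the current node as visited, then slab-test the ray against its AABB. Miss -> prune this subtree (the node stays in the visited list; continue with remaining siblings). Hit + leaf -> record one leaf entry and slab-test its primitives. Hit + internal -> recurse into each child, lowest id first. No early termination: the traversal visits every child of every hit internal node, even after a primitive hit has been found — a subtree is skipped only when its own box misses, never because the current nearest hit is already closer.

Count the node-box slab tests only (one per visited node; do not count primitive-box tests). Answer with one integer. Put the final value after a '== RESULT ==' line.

Walk:
N0 x:[13,26] y:[22/3,64/3] z:[0,43/2] -> hit [13,64/3], descend [3, 6]
  N3 x:[13,61/3] y:[28/3,64/3] z:[5/2,43/2] -> hit [13,61/3], descend [1, 7]
    N1 x:[13,61/3] y:[28/3,53/3] z:[27/2,43/2] -> hit [27/2,53/3], descend [8, 11]
      N8 x:[52/3,61/3] y:[28/3,53/3] z:[16,43/2] -> hit [52/3,53/3] leaf, test {P1(miss), P3(miss), P15(miss)}
      N11 x:[13,49/3] y:[29/3,44/3] z:[27/2,19] -> hit [27/2,44/3], descend [9, 12]
        N9 x:[13,47/3] y:[12,44/3] z:[27/2,15] -> hit [27/2,44/3] leaf, test {P7@t=43/3, P8(miss)}
        N12 x:[43/3,49/3] y:[29/3,43/3] z:[33/2,19] -> miss, prune
    N7 x:[40/3,55/3] y:[16,64/3] z:[5/2,19/2] -> miss, prune
  N6 x:[65/3,26] y:[22/3,56/3] z:[0,19] -> miss, prune

Visited [0, 3, 1, 8, 11, 9, 12, 7, 6]. Tests: 9 box, 2 leaf. Nearest: P7.

== RESULT ==
9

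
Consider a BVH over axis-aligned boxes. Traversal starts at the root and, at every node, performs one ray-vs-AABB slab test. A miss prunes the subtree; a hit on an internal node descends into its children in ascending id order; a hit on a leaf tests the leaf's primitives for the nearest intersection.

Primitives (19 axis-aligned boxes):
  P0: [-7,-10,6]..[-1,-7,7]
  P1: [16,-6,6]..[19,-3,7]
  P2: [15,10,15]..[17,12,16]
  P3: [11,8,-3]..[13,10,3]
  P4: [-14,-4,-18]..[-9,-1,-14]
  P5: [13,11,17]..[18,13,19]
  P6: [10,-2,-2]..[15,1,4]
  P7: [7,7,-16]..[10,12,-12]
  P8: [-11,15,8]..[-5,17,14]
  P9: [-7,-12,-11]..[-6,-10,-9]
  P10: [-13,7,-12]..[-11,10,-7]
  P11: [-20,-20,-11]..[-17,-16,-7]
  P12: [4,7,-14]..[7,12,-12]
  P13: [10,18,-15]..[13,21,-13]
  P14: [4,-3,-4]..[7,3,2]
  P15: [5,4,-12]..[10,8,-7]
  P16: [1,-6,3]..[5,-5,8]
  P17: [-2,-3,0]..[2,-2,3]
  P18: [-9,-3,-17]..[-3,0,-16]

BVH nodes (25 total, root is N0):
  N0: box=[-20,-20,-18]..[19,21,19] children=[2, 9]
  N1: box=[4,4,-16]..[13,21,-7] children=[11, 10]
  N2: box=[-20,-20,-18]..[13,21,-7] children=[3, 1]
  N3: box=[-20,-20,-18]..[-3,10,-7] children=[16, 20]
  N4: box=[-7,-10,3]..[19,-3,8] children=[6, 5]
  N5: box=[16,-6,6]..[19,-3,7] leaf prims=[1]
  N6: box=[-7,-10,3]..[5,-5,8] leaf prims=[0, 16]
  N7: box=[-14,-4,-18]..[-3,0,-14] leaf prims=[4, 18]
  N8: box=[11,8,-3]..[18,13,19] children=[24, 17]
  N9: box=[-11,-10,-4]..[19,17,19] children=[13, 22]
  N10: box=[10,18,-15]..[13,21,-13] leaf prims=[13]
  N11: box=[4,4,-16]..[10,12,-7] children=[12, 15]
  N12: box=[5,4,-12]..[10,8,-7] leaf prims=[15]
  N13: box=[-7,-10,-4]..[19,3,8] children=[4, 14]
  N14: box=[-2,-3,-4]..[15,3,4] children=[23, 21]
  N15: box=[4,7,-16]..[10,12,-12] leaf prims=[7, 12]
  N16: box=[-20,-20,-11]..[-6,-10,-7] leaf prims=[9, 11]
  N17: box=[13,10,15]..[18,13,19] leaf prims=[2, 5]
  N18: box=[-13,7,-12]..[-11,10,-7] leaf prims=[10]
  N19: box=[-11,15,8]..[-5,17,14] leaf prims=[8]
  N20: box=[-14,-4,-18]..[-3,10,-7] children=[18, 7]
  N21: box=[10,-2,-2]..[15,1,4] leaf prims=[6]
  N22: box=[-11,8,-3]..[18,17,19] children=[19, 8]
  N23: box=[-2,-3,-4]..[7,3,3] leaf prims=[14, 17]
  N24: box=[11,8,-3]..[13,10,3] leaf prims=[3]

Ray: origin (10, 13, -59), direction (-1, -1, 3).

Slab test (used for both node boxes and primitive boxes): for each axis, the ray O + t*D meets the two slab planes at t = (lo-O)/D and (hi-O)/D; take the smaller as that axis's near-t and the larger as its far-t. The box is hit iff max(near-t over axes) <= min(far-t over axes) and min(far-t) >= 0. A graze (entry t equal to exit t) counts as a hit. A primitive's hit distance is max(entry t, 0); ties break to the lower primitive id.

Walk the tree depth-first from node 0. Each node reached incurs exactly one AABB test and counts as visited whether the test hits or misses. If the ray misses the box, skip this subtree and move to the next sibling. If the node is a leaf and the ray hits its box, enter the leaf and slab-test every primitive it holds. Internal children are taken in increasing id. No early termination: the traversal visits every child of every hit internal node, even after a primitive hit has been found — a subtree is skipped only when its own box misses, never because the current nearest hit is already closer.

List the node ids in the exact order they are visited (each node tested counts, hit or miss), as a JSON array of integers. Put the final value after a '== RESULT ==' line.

Walk:
N0 x:[-9,30] y:[-8,33] z:[41/3,26] -> hit [41/3,26], descend [2, 9]
  N2 x:[-3,30] y:[-8,33] z:[41/3,52/3] -> hit [41/3,52/3], descend [1, 3]
    N1 x:[-3,6] y:[-8,9] z:[43/3,52/3] -> miss, prune
    N3 x:[13,30] y:[3,33] z:[41/3,52/3] -> hit [41/3,52/3], descend [16, 20]
      N16 x:[16,30] y:[23,33] z:[16,52/3] -> miss, prune
      N20 x:[13,24] y:[3,17] z:[41/3,52/3] -> hit [41/3,17], descend [7, 18]
        N7 x:[13,24] y:[13,17] z:[41/3,15] -> hit [41/3,15] leaf, test {P4(miss), P18@t=14}
        N18 x:[21,23] y:[3,6] z:[47/3,52/3] -> miss, prune
  N9 x:[-9,21] y:[-4,23] z:[55/3,26] -> hit [55/3,21], descend [13, 22]
    N13 x:[-9,17] y:[10,23] z:[55/3,67/3] -> miss, prune
    N22 x:[-8,21] y:[-4,5] z:[56/3,26] -> miss, prune

Summary -> nodes [0, 2, 1, 3, 16, 20, 7, 18, 9, 13, 22]; box-tests=11; leaf-entries=1; first=P18

== RESULT ==
[0, 2, 1, 3, 16, 20, 7, 18, 9, 13, 22]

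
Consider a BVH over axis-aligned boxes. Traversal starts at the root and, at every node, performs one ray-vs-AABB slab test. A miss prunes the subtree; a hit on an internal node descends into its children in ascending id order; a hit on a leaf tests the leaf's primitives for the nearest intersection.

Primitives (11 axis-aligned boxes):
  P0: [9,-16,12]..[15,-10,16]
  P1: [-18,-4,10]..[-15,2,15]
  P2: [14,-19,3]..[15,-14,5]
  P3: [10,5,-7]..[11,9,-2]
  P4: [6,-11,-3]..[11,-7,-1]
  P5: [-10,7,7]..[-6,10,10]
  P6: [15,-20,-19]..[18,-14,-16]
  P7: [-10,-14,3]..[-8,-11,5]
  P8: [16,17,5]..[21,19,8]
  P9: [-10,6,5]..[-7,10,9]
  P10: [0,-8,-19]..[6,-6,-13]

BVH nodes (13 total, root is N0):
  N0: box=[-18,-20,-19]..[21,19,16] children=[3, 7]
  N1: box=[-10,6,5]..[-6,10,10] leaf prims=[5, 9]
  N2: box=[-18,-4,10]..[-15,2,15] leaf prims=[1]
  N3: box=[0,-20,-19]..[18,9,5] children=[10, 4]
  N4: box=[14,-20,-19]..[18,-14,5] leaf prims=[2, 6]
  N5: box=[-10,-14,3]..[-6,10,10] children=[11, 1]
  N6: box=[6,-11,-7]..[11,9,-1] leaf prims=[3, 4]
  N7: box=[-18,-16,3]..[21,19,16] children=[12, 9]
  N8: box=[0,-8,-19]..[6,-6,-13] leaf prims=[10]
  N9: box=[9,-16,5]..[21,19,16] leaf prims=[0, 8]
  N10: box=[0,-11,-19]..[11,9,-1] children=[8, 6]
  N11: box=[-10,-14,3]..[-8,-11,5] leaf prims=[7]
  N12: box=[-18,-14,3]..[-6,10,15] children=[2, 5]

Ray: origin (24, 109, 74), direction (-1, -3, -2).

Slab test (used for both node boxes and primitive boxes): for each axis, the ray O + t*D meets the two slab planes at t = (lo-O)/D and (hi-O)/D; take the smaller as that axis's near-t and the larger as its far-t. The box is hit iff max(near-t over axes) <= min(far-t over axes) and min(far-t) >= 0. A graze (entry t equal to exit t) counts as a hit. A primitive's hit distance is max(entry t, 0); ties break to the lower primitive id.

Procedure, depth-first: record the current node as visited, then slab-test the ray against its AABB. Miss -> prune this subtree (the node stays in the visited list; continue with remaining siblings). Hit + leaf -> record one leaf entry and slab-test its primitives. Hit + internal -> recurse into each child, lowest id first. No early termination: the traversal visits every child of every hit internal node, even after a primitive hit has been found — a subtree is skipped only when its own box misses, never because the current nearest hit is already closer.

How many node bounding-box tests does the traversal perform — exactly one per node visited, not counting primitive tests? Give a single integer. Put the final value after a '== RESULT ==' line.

Trace the traversal:
N0 x:[3,42] y:[30,43] z:[29,93/2] -> hit [30,42], descend [3, 7]
  N3 x:[6,24] y:[100/3,43] z:[69/2,93/2] -> miss, prune
  N7 x:[3,42] y:[30,125/3] z:[29,71/2] -> hit [30,71/2], descend [9, 12]
    N9 x:[3,15] y:[30,125/3] z:[29,69/2] -> miss, prune
    N12 x:[30,42] y:[33,41] z:[59/2,71/2] -> hit [33,71/2], descend [2, 5]
      N2 x:[39,42] y:[107/3,113/3] z:[59/2,32] -> miss, prune
      N5 x:[30,34] y:[33,41] z:[32,71/2] -> hit [33,34], descend [1, 11]
        N1 x:[30,34] y:[33,103/3] z:[32,69/2] -> hit [33,34] leaf, test {P5@t=33, P9@t=33}
        N11 x:[32,34] y:[40,41] z:[69/2,71/2] -> miss, prune

9 AABB tests over nodes [0, 3, 7, 9, 12, 2, 5, 1, 11]; 1 leaf entered; closest P5.

== RESULT ==
9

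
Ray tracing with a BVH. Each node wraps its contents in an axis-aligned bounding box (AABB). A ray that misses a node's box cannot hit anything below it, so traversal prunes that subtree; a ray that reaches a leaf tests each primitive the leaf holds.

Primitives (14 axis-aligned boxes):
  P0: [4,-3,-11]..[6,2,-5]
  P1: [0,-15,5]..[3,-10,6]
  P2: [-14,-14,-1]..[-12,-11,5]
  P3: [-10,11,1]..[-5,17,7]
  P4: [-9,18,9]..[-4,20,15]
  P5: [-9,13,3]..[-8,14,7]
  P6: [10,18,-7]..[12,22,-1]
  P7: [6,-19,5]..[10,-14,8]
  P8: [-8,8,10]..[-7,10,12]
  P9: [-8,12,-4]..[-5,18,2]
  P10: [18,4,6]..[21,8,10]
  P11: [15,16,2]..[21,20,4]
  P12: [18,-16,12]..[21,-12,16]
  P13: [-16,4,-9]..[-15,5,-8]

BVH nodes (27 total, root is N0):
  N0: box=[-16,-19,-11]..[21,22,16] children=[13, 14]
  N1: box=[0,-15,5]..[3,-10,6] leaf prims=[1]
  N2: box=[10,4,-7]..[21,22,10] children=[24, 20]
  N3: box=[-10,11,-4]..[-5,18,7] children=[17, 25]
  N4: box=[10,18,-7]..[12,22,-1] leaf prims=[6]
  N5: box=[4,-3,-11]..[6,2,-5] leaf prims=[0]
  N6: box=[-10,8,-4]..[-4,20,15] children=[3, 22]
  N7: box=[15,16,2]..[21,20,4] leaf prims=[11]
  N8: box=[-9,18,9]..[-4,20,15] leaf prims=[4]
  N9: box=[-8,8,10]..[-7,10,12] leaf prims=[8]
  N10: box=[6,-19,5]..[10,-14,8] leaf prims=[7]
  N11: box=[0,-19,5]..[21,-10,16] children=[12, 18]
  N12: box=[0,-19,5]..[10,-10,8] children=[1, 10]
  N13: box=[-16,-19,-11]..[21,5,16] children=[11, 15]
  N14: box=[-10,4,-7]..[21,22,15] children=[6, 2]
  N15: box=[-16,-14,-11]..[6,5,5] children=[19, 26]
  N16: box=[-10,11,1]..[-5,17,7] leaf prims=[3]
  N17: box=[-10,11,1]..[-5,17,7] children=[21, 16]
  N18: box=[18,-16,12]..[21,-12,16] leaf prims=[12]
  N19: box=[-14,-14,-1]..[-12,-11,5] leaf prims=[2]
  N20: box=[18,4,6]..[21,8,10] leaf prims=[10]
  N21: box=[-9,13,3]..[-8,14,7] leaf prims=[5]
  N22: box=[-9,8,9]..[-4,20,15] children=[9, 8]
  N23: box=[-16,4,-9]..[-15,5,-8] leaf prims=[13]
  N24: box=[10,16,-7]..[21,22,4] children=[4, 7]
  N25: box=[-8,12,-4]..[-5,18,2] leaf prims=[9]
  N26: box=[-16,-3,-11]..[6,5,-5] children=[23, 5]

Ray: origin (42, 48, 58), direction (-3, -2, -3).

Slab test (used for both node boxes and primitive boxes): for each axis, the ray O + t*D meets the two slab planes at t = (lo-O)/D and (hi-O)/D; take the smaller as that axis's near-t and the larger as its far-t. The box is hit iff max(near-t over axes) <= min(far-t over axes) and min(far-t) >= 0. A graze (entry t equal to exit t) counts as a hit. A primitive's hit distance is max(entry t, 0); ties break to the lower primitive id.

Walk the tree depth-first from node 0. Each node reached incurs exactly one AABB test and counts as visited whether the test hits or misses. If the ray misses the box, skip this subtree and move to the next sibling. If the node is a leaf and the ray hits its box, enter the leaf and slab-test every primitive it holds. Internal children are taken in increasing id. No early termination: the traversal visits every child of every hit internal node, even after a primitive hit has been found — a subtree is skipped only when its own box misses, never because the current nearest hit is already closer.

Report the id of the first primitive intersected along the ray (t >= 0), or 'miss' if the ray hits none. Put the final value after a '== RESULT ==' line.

Traverse from the root:
N0 x:[7,58/3] y:[13,67/2] z:[14,23] -> hit [14,58/3], descend [13, 14]
  N13 x:[7,58/3] y:[43/2,67/2] z:[14,23] -> miss, prune
  N14 x:[7,52/3] y:[13,22] z:[43/3,65/3] -> hit [43/3,52/3], descend [2, 6]
    N2 x:[7,32/3] y:[13,22] z:[16,65/3] -> miss, prune
    N6 x:[46/3,52/3] y:[14,20] z:[43/3,62/3] -> hit [46/3,52/3], descend [3, 22]
      N3 x:[47/3,52/3] y:[15,37/2] z:[17,62/3] -> hit [17,52/3], descend [17, 25]
        N17 x:[47/3,52/3] y:[31/2,37/2] z:[17,19] -> hit [17,52/3], descend [16, 21]
          N16 x:[47/3,52/3] y:[31/2,37/2] z:[17,19] -> hit [17,52/3] leaf, test {P3@t=17}
          N21 x:[50/3,17] y:[17,35/2] z:[17,55/3] -> hit [17,17] leaf, test {P5@t=17}
        N25 x:[47/3,50/3] y:[15,18] z:[56/3,62/3] -> miss, prune
      N22 x:[46/3,17] y:[14,20] z:[43/3,49/3] -> hit [46/3,49/3], descend [8, 9]
        N8 x:[46/3,17] y:[14,15] z:[43/3,49/3] -> miss, prune
        N9 x:[49/3,50/3] y:[19,20] z:[46/3,16] -> miss, prune

Summary -> nodes [0, 13, 14, 2, 6, 3, 17, 16, 21, 25, 22, 8, 9]; box-tests=13; leaf-entries=2; first=P3

== RESULT ==
3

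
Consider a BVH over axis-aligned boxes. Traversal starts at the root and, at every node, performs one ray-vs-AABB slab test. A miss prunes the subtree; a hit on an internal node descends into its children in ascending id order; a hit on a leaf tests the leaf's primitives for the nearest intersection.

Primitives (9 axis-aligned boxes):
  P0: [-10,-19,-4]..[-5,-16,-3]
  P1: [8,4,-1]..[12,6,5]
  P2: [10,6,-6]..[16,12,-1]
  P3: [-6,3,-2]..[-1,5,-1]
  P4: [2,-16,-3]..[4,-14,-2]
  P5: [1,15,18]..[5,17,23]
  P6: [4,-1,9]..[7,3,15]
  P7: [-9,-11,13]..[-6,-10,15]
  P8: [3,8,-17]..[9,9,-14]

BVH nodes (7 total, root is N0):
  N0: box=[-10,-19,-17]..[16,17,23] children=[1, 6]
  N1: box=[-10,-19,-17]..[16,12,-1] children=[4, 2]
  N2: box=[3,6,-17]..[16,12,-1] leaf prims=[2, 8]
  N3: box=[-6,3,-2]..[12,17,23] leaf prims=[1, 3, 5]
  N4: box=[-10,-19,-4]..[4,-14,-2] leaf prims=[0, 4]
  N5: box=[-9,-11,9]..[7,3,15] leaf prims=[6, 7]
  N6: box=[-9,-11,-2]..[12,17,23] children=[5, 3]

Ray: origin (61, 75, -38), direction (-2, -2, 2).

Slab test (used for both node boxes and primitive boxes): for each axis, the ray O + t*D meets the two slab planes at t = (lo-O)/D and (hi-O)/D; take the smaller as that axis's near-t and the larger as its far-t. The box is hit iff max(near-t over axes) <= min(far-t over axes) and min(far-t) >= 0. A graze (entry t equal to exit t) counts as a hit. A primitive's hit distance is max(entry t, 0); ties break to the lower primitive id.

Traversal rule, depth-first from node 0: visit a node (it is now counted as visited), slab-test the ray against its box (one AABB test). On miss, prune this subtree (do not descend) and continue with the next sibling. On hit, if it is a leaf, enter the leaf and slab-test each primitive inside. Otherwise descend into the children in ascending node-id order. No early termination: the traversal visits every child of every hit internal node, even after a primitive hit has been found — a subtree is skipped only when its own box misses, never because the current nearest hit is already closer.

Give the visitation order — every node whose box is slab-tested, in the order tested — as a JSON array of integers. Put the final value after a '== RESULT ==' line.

Walk:
N0 x:[45/2,71/2] y:[29,47] z:[21/2,61/2] -> hit [29,61/2], descend [1, 6]
  N1 x:[45/2,71/2] y:[63/2,47] z:[21/2,37/2] -> miss, prune
  N6 x:[49/2,35] y:[29,43] z:[18,61/2] -> hit [29,61/2], descend [3, 5]
    N3 x:[49/2,67/2] y:[29,36] z:[18,61/2] -> hit [29,61/2] leaf, test {P1(miss), P3(miss), P5@t=29}
    N5 x:[27,35] y:[36,43] z:[47/2,53/2] -> miss, prune

Visited [0, 1, 6, 3, 5]. Tests: 5 box, 1 leaf. Nearest: P5.

== RESULT ==
[0, 1, 6, 3, 5]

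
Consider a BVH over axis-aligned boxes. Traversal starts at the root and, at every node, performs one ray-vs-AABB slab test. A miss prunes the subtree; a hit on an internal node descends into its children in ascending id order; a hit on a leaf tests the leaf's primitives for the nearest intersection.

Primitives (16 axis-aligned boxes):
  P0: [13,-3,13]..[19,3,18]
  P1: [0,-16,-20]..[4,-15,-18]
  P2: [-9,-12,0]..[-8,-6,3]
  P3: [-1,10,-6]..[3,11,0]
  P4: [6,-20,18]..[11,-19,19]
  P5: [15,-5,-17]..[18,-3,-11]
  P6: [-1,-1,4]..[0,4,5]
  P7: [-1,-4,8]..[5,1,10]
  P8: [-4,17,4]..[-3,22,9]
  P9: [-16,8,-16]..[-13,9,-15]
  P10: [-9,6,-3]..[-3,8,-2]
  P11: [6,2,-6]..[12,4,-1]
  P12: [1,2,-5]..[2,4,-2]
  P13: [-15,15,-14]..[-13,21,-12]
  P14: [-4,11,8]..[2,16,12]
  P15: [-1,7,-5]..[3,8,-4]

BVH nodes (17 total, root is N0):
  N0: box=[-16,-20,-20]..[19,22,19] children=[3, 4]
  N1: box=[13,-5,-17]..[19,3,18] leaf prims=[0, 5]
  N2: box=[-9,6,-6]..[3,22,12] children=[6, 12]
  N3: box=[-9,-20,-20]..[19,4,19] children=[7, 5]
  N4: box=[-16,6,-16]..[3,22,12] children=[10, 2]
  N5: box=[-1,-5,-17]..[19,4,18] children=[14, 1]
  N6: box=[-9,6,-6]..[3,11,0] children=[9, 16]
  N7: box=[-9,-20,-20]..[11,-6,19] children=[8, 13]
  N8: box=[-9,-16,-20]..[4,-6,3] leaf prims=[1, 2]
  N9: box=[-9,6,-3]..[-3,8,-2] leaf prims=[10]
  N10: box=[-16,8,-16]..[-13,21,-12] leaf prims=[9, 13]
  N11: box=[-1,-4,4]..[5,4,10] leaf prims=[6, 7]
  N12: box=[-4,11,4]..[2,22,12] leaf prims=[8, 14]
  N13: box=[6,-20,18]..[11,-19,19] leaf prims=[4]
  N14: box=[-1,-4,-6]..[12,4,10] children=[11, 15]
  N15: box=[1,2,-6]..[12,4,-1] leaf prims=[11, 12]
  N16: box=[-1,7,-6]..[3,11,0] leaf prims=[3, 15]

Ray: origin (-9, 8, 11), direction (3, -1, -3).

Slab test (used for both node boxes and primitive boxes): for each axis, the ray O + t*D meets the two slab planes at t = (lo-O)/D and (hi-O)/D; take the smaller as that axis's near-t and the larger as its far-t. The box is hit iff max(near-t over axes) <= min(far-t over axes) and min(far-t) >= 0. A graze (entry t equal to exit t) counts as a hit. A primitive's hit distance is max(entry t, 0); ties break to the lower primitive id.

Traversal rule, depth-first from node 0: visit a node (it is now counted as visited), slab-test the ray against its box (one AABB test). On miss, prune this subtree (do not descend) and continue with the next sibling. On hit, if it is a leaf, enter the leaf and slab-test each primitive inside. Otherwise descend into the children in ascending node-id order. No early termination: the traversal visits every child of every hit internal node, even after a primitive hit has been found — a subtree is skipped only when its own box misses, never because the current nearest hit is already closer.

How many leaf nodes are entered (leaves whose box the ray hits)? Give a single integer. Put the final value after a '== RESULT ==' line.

Traverse from the root:
N0 x:[-7/3,28/3] y:[-14,28] z:[-8/3,31/3] -> hit [-7/3,28/3], descend [3, 4]
  N3 x:[0,28/3] y:[4,28] z:[-8/3,31/3] -> hit [4,28/3], descend [5, 7]
    N5 x:[8/3,28/3] y:[4,13] z:[-7/3,28/3] -> hit [4,28/3], descend [1, 14]
      N1 x:[22/3,28/3] y:[5,13] z:[-7/3,28/3] -> hit [22/3,28/3] leaf, test {P0(miss), P5(miss)}
      N14 x:[8/3,7] y:[4,12] z:[1/3,17/3] -> hit [4,17/3], descend [11, 15]
        N11 x:[8/3,14/3] y:[4,12] z:[1/3,7/3] -> miss, prune
        N15 x:[10/3,7] y:[4,6] z:[4,17/3] -> hit [4,17/3] leaf, test {P11@t=5, P12(miss)}
    N7 x:[0,20/3] y:[14,28] z:[-8/3,31/3] -> miss, prune
  N4 x:[-7/3,4] y:[-14,2] z:[-1/3,9] -> hit [-1/3,2], descend [2, 10]
    N2 x:[0,4] y:[-14,2] z:[-1/3,17/3] -> hit [0,2], descend [6, 12]
      N6 x:[0,4] y:[-3,2] z:[11/3,17/3] -> miss, prune
      N12 x:[5/3,11/3] y:[-14,-3] z:[-1/3,7/3] -> miss, prune
    N10 x:[-7/3,-4/3] y:[-13,0] z:[23/3,9] -> miss, prune

13 AABB tests over nodes [0, 3, 5, 1, 14, 11, 15, 7, 4, 2, 6, 12, 10]; 2 leaves entered; closest P11.

== RESULT ==
2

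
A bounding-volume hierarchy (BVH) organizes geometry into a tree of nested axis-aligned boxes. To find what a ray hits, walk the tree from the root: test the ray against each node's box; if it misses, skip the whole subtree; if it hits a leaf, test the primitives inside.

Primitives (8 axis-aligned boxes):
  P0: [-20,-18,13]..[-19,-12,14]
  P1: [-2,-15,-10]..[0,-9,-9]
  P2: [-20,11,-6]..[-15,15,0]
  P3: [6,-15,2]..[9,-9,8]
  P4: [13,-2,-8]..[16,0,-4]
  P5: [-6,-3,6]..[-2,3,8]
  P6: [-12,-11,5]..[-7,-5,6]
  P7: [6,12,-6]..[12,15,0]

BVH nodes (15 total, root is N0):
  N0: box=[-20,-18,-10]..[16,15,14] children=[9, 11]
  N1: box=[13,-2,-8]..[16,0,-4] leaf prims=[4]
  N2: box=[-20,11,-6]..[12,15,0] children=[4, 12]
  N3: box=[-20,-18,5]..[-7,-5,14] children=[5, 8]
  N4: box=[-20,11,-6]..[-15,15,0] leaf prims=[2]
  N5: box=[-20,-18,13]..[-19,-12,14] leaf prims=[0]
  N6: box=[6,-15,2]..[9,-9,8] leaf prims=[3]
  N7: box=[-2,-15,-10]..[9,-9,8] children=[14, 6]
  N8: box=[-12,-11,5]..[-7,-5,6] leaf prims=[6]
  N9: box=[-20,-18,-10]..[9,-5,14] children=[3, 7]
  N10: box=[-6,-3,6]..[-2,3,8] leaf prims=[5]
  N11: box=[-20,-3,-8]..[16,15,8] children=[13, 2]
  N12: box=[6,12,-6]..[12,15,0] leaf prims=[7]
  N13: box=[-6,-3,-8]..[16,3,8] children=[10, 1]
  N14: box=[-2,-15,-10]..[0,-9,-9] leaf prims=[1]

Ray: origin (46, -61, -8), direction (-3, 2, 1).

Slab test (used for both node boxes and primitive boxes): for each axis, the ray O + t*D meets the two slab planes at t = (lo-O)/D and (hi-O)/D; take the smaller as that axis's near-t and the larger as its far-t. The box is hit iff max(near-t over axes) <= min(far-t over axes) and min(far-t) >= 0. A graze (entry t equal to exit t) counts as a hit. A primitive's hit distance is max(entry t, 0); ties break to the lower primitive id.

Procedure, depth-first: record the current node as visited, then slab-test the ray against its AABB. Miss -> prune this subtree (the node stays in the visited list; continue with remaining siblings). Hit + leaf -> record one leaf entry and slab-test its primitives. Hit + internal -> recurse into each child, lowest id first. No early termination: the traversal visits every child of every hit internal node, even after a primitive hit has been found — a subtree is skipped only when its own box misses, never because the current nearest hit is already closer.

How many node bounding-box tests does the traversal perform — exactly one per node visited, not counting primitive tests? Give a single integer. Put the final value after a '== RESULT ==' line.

Walk:
N0 x:[10,22] y:[43/2,38] z:[-2,22] -> hit [43/2,22], descend [9, 11]
  N9 x:[37/3,22] y:[43/2,28] z:[-2,22] -> hit [43/2,22], descend [3, 7]
    N3 x:[53/3,22] y:[43/2,28] z:[13,22] -> hit [43/2,22], descend [5, 8]
      N5 x:[65/3,22] y:[43/2,49/2] z:[21,22] -> hit [65/3,22] leaf, test {P0@t=65/3}
      N8 x:[53/3,58/3] y:[25,28] z:[13,14] -> miss, prune
    N7 x:[37/3,16] y:[23,26] z:[-2,16] -> miss, prune
  N11 x:[10,22] y:[29,38] z:[0,16] -> miss, prune

order=[0, 9, 3, 5, 8, 7, 11]  |boxes|=7  |leaves|=1  hit=P0

== RESULT ==
7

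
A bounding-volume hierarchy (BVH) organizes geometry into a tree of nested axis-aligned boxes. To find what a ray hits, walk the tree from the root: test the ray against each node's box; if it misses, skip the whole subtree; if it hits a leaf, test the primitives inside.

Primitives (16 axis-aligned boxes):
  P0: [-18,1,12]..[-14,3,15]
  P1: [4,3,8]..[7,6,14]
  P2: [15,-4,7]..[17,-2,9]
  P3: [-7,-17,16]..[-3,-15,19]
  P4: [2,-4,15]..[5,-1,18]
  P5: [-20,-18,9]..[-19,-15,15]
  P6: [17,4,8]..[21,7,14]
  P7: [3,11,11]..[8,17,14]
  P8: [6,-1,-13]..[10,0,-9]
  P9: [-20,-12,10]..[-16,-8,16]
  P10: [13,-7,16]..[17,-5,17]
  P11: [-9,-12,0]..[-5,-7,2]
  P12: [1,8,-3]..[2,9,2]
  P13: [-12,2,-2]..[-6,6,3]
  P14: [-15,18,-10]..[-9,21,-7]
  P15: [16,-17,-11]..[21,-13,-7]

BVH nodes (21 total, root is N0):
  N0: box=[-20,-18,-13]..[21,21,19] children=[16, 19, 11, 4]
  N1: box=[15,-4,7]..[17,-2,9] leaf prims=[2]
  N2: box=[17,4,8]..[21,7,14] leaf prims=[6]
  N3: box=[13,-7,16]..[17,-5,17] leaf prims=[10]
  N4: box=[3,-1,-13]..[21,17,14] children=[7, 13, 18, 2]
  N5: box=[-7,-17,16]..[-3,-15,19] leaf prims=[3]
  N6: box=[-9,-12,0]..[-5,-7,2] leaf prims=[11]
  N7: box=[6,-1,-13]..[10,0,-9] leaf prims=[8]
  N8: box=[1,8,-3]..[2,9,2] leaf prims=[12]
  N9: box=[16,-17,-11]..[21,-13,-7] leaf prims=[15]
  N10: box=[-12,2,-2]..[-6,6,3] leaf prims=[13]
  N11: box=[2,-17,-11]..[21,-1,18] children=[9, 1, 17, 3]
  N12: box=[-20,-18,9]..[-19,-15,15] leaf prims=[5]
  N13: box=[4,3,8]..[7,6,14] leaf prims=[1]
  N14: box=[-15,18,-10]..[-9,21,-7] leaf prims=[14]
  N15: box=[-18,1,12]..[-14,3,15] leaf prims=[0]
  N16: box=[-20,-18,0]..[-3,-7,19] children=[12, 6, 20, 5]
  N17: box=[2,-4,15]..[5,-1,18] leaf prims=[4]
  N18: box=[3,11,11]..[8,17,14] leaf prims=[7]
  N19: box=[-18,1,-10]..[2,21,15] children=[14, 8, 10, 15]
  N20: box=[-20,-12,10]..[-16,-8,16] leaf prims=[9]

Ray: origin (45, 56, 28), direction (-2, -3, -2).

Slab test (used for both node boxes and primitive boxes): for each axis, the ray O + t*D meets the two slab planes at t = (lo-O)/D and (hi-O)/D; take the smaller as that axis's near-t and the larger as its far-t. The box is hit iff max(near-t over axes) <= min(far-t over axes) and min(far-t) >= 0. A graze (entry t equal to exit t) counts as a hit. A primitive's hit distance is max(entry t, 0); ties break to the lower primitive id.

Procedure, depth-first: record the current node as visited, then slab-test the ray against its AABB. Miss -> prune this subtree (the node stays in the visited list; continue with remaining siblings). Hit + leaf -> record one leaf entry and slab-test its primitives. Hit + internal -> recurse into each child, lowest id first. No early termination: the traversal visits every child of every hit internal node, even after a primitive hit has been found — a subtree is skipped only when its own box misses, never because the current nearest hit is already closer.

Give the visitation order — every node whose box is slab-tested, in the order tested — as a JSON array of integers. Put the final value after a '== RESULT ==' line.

Trace the traversal:
N0 x:[12,65/2] y:[35/3,74/3] z:[9/2,41/2] -> hit [12,41/2], descend [4, 11, 16, 19]
  N4 x:[12,21] y:[13,19] z:[7,41/2] -> hit [13,19], descend [2, 7, 13, 18]
    N2 x:[12,14] y:[49/3,52/3] z:[7,10] -> miss, prune
    N7 x:[35/2,39/2] y:[56/3,19] z:[37/2,41/2] -> hit [56/3,19] leaf, test {P8@t=56/3}
    N13 x:[19,41/2] y:[50/3,53/3] z:[7,10] -> miss, prune
    N18 x:[37/2,21] y:[13,15] z:[7,17/2] -> miss, prune
  N11 x:[12,43/2] y:[19,73/3] z:[5,39/2] -> hit [19,39/2], descend [1, 3, 9, 17]
    N1 x:[14,15] y:[58/3,20] z:[19/2,21/2] -> miss, prune
    N3 x:[14,16] y:[61/3,21] z:[11/2,6] -> miss, prune
    N9 x:[12,29/2] y:[23,73/3] z:[35/2,39/2] -> miss, prune
    N17 x:[20,43/2] y:[19,20] z:[5,13/2] -> miss, prune
  N16 x:[24,65/2] y:[21,74/3] z:[9/2,14] -> miss, prune
  N19 x:[43/2,63/2] y:[35/3,55/3] z:[13/2,19] -> miss, prune

order=[0, 4, 2, 7, 13, 18, 11, 1, 3, 9, 17, 16, 19]  |boxes|=13  |leaves|=1  hit=P8

== RESULT ==
[0, 4, 2, 7, 13, 18, 11, 1, 3, 9, 17, 16, 19]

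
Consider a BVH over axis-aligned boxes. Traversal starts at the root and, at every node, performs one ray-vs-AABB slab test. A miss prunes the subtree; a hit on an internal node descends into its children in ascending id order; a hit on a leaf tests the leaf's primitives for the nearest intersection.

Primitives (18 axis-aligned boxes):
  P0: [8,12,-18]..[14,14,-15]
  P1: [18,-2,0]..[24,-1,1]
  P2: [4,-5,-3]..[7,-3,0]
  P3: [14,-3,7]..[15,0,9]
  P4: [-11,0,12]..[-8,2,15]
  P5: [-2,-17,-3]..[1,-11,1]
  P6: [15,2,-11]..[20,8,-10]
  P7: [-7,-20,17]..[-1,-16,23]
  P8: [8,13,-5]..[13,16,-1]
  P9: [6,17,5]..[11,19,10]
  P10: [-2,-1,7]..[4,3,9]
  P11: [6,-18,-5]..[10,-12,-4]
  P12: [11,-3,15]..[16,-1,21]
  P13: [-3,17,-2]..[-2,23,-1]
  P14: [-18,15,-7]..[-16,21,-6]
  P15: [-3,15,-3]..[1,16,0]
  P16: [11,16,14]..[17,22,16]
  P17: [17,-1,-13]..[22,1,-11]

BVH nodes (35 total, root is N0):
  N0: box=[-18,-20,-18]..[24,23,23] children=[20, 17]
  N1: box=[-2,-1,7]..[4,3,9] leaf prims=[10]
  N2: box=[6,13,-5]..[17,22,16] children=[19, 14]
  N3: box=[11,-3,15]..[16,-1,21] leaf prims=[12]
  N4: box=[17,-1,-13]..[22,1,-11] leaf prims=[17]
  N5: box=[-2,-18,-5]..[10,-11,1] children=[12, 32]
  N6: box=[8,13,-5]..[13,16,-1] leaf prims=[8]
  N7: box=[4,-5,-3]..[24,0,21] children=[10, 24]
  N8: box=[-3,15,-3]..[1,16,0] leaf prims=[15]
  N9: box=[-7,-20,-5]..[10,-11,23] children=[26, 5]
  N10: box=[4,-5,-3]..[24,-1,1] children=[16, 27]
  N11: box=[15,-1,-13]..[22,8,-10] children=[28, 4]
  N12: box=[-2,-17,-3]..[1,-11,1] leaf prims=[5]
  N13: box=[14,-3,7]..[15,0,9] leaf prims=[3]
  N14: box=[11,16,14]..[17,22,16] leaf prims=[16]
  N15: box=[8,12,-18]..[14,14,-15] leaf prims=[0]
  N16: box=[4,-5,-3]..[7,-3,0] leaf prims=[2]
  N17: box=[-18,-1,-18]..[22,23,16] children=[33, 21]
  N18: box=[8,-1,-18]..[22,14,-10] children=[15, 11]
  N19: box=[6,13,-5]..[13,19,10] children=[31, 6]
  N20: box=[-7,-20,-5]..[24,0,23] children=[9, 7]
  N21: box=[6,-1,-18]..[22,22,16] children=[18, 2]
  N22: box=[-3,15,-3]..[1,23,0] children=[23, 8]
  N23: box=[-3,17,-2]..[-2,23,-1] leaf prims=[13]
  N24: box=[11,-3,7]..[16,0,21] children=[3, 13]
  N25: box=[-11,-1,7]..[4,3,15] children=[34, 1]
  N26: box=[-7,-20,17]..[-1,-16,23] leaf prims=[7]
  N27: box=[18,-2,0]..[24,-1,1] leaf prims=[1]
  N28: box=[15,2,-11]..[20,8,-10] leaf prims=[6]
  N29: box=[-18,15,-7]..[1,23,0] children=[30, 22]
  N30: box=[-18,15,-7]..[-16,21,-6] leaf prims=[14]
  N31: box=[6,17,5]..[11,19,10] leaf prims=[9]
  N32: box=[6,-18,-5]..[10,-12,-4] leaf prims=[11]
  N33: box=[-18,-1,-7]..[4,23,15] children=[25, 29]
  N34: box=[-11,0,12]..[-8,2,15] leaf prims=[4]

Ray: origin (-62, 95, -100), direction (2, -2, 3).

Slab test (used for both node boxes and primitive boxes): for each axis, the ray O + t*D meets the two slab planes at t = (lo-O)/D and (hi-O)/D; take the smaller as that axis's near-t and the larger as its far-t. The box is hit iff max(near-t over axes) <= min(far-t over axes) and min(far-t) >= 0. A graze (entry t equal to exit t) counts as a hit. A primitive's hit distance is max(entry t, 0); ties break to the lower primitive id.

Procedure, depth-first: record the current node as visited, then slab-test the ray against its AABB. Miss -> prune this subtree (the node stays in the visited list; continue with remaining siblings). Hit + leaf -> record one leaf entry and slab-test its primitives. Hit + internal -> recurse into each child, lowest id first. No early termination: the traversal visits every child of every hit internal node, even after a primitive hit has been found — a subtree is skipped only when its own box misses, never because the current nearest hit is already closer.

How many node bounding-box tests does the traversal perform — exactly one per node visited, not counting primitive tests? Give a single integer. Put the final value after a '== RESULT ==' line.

Walk:
N0 x:[22,43] y:[36,115/2] z:[82/3,41] -> hit [36,41], descend [17, 20]
  N17 x:[22,42] y:[36,48] z:[82/3,116/3] -> hit [36,116/3], descend [21, 33]
    N21 x:[34,42] y:[73/2,48] z:[82/3,116/3] -> hit [73/2,116/3], descend [2, 18]
      N2 x:[34,79/2] y:[73/2,41] z:[95/3,116/3] -> hit [73/2,116/3], descend [14, 19]
        N14 x:[73/2,79/2] y:[73/2,79/2] z:[38,116/3] -> hit [38,116/3] leaf, test {P16@t=38}
        N19 x:[34,75/2] y:[38,41] z:[95/3,110/3] -> miss, prune
      N18 x:[35,42] y:[81/2,48] z:[82/3,30] -> miss, prune
    N33 x:[22,33] y:[36,48] z:[31,115/3] -> miss, prune
  N20 x:[55/2,43] y:[95/2,115/2] z:[95/3,41] -> miss, prune

Summary -> nodes [0, 17, 21, 2, 14, 19, 18, 33, 20]; box-tests=9; leaf-entries=1; first=P16

== RESULT ==
9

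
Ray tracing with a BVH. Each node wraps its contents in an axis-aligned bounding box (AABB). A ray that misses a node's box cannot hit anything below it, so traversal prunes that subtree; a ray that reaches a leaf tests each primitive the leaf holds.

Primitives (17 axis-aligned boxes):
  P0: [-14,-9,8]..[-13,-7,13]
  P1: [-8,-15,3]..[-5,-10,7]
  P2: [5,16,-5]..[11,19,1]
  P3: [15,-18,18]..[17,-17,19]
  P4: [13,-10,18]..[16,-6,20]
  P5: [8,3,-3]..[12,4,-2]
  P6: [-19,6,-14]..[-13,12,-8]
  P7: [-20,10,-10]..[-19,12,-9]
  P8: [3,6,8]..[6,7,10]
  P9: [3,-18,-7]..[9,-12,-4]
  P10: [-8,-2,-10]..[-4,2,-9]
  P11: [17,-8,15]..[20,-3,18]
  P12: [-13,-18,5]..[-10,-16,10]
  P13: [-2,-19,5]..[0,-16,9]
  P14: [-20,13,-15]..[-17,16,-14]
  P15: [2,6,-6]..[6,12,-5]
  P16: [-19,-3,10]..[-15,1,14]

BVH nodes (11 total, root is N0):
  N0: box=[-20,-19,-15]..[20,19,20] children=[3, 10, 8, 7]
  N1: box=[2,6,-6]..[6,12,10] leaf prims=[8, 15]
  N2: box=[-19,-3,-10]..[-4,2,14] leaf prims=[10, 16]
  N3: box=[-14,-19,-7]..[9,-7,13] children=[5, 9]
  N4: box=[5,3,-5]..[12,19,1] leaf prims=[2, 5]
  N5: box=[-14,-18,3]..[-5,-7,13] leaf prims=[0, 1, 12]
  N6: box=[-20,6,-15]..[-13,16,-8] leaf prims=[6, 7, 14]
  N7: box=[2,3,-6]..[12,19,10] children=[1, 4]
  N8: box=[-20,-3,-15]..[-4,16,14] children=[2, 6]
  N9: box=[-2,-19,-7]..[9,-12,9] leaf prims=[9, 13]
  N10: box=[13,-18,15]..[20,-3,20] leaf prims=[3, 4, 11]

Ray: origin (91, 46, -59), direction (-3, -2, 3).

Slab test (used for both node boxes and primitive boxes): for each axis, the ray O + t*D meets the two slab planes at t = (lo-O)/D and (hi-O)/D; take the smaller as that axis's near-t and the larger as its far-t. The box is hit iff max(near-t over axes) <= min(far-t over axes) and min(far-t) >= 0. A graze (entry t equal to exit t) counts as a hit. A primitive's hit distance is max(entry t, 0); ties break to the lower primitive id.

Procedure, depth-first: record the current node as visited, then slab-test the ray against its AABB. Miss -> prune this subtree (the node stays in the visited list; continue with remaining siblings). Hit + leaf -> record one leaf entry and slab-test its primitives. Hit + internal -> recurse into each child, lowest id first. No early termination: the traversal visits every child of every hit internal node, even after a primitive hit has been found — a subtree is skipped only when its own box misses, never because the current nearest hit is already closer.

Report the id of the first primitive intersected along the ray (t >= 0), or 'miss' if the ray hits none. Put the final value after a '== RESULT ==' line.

Trace the traversal:
N0 x:[71/3,37] y:[27/2,65/2] z:[44/3,79/3] -> hit [71/3,79/3], descend [3, 7, 8, 10]
  N3 x:[82/3,35] y:[53/2,65/2] z:[52/3,24] -> miss, prune
  N7 x:[79/3,89/3] y:[27/2,43/2] z:[53/3,23] -> miss, prune
  N8 x:[95/3,37] y:[15,49/2] z:[44/3,73/3] -> miss, prune
  N10 x:[71/3,26] y:[49/2,32] z:[74/3,79/3] -> hit [74/3,26] leaf, test {P3(miss), P4@t=26, P11@t=74/3}

Visited [0, 3, 7, 8, 10]. Tests: 5 box, 1 leaf. Nearest: P11.

== RESULT ==
11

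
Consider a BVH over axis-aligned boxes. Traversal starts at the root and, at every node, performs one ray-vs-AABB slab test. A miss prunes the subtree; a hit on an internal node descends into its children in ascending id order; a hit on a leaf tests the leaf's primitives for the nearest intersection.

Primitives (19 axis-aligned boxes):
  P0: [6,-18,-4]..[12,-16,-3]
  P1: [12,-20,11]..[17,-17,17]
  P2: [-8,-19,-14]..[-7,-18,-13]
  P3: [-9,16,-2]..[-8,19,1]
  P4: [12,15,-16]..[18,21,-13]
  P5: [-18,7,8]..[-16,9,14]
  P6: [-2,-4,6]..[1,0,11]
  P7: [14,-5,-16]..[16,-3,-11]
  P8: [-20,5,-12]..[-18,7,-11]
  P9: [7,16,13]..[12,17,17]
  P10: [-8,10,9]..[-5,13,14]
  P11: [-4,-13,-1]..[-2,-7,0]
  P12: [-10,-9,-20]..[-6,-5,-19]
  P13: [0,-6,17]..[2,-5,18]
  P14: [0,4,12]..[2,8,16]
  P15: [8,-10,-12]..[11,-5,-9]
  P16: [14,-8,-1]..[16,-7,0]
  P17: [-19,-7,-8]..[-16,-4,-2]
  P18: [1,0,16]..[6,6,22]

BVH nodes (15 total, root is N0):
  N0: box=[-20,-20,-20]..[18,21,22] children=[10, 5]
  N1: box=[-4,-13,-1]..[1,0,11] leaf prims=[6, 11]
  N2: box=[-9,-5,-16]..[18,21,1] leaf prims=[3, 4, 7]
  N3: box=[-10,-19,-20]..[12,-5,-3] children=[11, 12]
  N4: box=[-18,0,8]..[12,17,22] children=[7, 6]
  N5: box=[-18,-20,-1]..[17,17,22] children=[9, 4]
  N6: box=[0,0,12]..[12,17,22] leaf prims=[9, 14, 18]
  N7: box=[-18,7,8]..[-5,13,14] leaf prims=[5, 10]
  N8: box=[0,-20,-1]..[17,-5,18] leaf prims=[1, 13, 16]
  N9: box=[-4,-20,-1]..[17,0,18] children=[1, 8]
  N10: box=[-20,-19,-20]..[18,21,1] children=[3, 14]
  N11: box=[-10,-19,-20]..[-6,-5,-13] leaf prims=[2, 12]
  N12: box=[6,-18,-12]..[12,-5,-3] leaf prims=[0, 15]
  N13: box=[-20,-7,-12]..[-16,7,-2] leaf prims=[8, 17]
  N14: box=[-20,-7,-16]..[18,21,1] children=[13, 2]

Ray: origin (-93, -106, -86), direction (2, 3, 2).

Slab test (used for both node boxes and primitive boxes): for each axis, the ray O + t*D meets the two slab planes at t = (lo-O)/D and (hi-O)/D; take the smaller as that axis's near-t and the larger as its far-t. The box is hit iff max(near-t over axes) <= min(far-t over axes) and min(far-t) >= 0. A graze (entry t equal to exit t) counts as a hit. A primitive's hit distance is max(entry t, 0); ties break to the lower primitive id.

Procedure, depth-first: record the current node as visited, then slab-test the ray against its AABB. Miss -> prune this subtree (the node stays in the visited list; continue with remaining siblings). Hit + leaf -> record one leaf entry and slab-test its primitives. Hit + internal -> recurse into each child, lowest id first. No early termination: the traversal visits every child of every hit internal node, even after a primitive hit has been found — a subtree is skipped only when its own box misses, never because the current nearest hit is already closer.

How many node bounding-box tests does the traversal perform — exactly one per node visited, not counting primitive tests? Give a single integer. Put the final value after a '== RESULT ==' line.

Traverse from the root:
N0 x:[73/2,111/2] y:[86/3,127/3] z:[33,54] -> hit [73/2,127/3], descend [5, 10]
  N5 x:[75/2,55] y:[86/3,41] z:[85/2,54] -> miss, prune
  N10 x:[73/2,111/2] y:[29,127/3] z:[33,87/2] -> hit [73/2,127/3], descend [3, 14]
    N3 x:[83/2,105/2] y:[29,101/3] z:[33,83/2] -> miss, prune
    N14 x:[73/2,111/2] y:[33,127/3] z:[35,87/2] -> hit [73/2,127/3], descend [2, 13]
      N2 x:[42,111/2] y:[101/3,127/3] z:[35,87/2] -> hit [42,127/3] leaf, test {P3(miss), P4(miss), P7(miss)}
      N13 x:[73/2,77/2] y:[33,113/3] z:[37,42] -> hit [37,113/3] leaf, test {P8@t=37, P17(miss)}

7 AABB tests over nodes [0, 5, 10, 3, 14, 2, 13]; 2 leaves entered; closest P8.

== RESULT ==
7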